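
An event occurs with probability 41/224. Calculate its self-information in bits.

Information content I(x) = -log₂(p(x))
I = -log₂(41/224) = -log₂(0.1830)
I = 2.4498 bits


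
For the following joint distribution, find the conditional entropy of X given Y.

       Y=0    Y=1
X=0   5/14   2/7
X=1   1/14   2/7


H(X|Y) = Σ_y p(y) H(X|Y=y)
  p(Y=0) = 3/7, H(X|Y=0) = 0.6500
  p(Y=1) = 4/7, H(X|Y=1) = 1.0000
H(X|Y) = 0.4286×0.6500 + 0.5714×1.0000 = 0.8500 bits


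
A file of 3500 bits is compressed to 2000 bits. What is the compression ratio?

Compression ratio = Original / Compressed
= 3500 / 2000 = 1.75:1


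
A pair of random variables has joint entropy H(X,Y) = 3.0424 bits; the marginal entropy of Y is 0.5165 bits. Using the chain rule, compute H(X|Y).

Chain rule: H(X,Y) = H(X|Y) + H(Y)
H(X|Y) = H(X,Y) - H(Y) = 3.0424 - 0.5165 = 2.5259 bits


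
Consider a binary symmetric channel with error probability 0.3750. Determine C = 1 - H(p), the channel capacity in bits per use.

For BSC with error probability p:
C = 1 - H(p) where H(p) is binary entropy
H(0.3750) = -0.3750 × log₂(0.3750) - 0.6250 × log₂(0.6250)
H(p) = 0.9544
C = 1 - 0.9544 = 0.0456 bits/use


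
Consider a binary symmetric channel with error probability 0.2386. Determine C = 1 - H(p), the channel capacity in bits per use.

For BSC with error probability p:
C = 1 - H(p) where H(p) is binary entropy
H(0.2386) = -0.2386 × log₂(0.2386) - 0.7614 × log₂(0.7614)
H(p) = 0.7927
C = 1 - 0.7927 = 0.2073 bits/use


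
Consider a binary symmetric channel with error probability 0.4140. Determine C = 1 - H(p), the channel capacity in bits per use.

For BSC with error probability p:
C = 1 - H(p) where H(p) is binary entropy
H(0.4140) = -0.4140 × log₂(0.4140) - 0.5860 × log₂(0.5860)
H(p) = 0.9786
C = 1 - 0.9786 = 0.0214 bits/use


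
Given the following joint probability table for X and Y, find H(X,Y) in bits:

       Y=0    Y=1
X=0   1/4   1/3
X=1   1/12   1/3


H(X,Y) = -Σ p(x,y) log₂ p(x,y)
  p(0,0)=1/4: -0.2500 × log₂(0.2500) = 0.5000
  p(0,1)=1/3: -0.3333 × log₂(0.3333) = 0.5283
  p(1,0)=1/12: -0.0833 × log₂(0.0833) = 0.2987
  p(1,1)=1/3: -0.3333 × log₂(0.3333) = 0.5283
H(X,Y) = 1.8554 bits


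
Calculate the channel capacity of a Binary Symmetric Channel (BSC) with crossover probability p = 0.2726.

For BSC with error probability p:
C = 1 - H(p) where H(p) is binary entropy
H(0.2726) = -0.2726 × log₂(0.2726) - 0.7274 × log₂(0.7274)
H(p) = 0.8452
C = 1 - 0.8452 = 0.1548 bits/use


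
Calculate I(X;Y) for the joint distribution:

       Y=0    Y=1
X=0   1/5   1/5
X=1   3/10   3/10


H(X) = 0.9710, H(Y) = 1.0000, H(X,Y) = 1.9710
I(X;Y) = H(X) + H(Y) - H(X,Y) = 0.0000 bits


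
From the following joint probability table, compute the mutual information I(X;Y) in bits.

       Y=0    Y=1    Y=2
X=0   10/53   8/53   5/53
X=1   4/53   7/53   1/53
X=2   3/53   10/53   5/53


H(X) = 1.5370, H(Y) = 1.5084, H(X,Y) = 2.9720
I(X;Y) = H(X) + H(Y) - H(X,Y) = 0.0733 bits


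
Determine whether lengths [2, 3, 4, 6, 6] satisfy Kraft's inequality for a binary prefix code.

Kraft inequality: Σ 2^(-l_i) ≤ 1 for prefix-free code
Calculating: 2^(-2) + 2^(-3) + 2^(-4) + 2^(-6) + 2^(-6)
= 0.25 + 0.125 + 0.0625 + 0.015625 + 0.015625
= 0.4688
Since 0.4688 ≤ 1, prefix-free code exists


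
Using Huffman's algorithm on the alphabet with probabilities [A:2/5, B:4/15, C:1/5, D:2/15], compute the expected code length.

Huffman tree construction:
Combine smallest probabilities repeatedly
Resulting codes:
  A: 0 (length 1)
  B: 10 (length 2)
  C: 111 (length 3)
  D: 110 (length 3)
Average length = Σ p(s) × length(s) = 1.9333 bits


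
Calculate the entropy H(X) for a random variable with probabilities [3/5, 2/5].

H(X) = -Σ p(x) log₂ p(x)
  -3/5 × log₂(3/5) = 0.4422
  -2/5 × log₂(2/5) = 0.5288
H(X) = 0.9710 bits


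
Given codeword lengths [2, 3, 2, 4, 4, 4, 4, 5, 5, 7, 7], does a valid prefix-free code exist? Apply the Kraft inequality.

Kraft inequality: Σ 2^(-l_i) ≤ 1 for prefix-free code
Calculating: 2^(-2) + 2^(-3) + 2^(-2) + 2^(-4) + 2^(-4) + 2^(-4) + 2^(-4) + 2^(-5) + 2^(-5) + 2^(-7) + 2^(-7)
= 0.25 + 0.125 + 0.25 + 0.0625 + 0.0625 + 0.0625 + 0.0625 + 0.03125 + 0.03125 + 0.0078125 + 0.0078125
= 0.9531
Since 0.9531 ≤ 1, prefix-free code exists


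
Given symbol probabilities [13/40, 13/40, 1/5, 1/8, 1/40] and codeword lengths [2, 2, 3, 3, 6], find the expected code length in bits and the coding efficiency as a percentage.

Average length L = Σ p_i × l_i = 2.4250 bits
Entropy H = 2.0264 bits
Efficiency η = H/L × 100% = 83.56%


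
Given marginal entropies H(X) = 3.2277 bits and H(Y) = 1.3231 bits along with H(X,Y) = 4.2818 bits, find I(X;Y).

I(X;Y) = H(X) + H(Y) - H(X,Y)
I(X;Y) = 3.2277 + 1.3231 - 4.2818 = 0.269 bits


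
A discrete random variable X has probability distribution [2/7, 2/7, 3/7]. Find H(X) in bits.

H(X) = -Σ p(x) log₂ p(x)
  -2/7 × log₂(2/7) = 0.5164
  -2/7 × log₂(2/7) = 0.5164
  -3/7 × log₂(3/7) = 0.5239
H(X) = 1.5567 bits


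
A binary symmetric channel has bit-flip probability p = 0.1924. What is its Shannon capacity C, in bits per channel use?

For BSC with error probability p:
C = 1 - H(p) where H(p) is binary entropy
H(0.1924) = -0.1924 × log₂(0.1924) - 0.8076 × log₂(0.8076)
H(p) = 0.7065
C = 1 - 0.7065 = 0.2935 bits/use


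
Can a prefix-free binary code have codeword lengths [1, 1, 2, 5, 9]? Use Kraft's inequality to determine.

Kraft inequality: Σ 2^(-l_i) ≤ 1 for prefix-free code
Calculating: 2^(-1) + 2^(-1) + 2^(-2) + 2^(-5) + 2^(-9)
= 0.5 + 0.5 + 0.25 + 0.03125 + 0.001953125
= 1.2832
Since 1.2832 > 1, prefix-free code does not exist


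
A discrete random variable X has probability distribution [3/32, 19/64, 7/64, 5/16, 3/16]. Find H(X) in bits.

H(X) = -Σ p(x) log₂ p(x)
  -3/32 × log₂(3/32) = 0.3202
  -19/64 × log₂(19/64) = 0.5201
  -7/64 × log₂(7/64) = 0.3492
  -5/16 × log₂(5/16) = 0.5244
  -3/16 × log₂(3/16) = 0.4528
H(X) = 2.1667 bits


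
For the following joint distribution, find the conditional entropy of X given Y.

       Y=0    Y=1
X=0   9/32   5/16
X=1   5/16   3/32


H(X|Y) = Σ_y p(y) H(X|Y=y)
  p(Y=0) = 19/32, H(X|Y=0) = 0.9980
  p(Y=1) = 13/32, H(X|Y=1) = 0.7793
H(X|Y) = 0.5938×0.9980 + 0.4062×0.7793 = 0.9092 bits


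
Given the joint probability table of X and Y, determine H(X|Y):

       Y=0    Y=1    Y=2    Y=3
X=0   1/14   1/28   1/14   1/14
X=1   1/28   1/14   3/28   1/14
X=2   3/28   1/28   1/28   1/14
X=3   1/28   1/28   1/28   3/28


H(X|Y) = Σ_y p(y) H(X|Y=y)
  p(Y=0) = 1/4, H(X|Y=0) = 1.8424
  p(Y=1) = 5/28, H(X|Y=1) = 1.9219
  p(Y=2) = 1/4, H(X|Y=2) = 1.8424
  p(Y=3) = 9/28, H(X|Y=3) = 1.9749
H(X|Y) = 0.2500×1.8424 + 0.1786×1.9219 + 0.2500×1.8424 + 0.3214×1.9749 = 1.8992 bits


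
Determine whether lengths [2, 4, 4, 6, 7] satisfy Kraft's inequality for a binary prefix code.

Kraft inequality: Σ 2^(-l_i) ≤ 1 for prefix-free code
Calculating: 2^(-2) + 2^(-4) + 2^(-4) + 2^(-6) + 2^(-7)
= 0.25 + 0.0625 + 0.0625 + 0.015625 + 0.0078125
= 0.3984
Since 0.3984 ≤ 1, prefix-free code exists


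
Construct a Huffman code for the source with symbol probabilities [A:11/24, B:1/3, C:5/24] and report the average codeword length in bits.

Huffman tree construction:
Combine smallest probabilities repeatedly
Resulting codes:
  A: 0 (length 1)
  B: 11 (length 2)
  C: 10 (length 2)
Average length = Σ p(s) × length(s) = 1.5417 bits


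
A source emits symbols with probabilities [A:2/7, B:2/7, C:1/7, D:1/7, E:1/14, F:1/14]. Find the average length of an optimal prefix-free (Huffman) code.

Huffman tree construction:
Combine smallest probabilities repeatedly
Resulting codes:
  A: 01 (length 2)
  B: 10 (length 2)
  C: 110 (length 3)
  D: 111 (length 3)
  E: 000 (length 3)
  F: 001 (length 3)
Average length = Σ p(s) × length(s) = 2.4286 bits


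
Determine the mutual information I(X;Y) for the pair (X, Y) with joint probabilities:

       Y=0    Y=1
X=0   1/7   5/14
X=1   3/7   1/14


H(X) = 1.0000, H(Y) = 0.9852, H(X,Y) = 1.7274
I(X;Y) = H(X) + H(Y) - H(X,Y) = 0.2578 bits


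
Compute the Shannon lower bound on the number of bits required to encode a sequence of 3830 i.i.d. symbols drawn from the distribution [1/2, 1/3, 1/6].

Entropy H = 1.4591 bits/symbol
Minimum bits = H × n = 1.4591 × 3830
= 5588.54 bits


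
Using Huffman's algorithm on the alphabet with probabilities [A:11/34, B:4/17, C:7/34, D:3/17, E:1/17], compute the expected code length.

Huffman tree construction:
Combine smallest probabilities repeatedly
Resulting codes:
  A: 11 (length 2)
  B: 01 (length 2)
  C: 00 (length 2)
  D: 101 (length 3)
  E: 100 (length 3)
Average length = Σ p(s) × length(s) = 2.2353 bits


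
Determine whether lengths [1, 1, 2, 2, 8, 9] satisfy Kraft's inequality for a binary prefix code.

Kraft inequality: Σ 2^(-l_i) ≤ 1 for prefix-free code
Calculating: 2^(-1) + 2^(-1) + 2^(-2) + 2^(-2) + 2^(-8) + 2^(-9)
= 0.5 + 0.5 + 0.25 + 0.25 + 0.00390625 + 0.001953125
= 1.5059
Since 1.5059 > 1, prefix-free code does not exist


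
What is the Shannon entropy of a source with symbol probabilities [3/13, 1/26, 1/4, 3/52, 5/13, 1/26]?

H(X) = -Σ p(x) log₂ p(x)
  -3/13 × log₂(3/13) = 0.4882
  -1/26 × log₂(1/26) = 0.1808
  -1/4 × log₂(1/4) = 0.5000
  -3/52 × log₂(3/52) = 0.2374
  -5/13 × log₂(5/13) = 0.5302
  -1/26 × log₂(1/26) = 0.1808
H(X) = 2.1174 bits


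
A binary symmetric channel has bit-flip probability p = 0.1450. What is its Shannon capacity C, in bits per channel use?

For BSC with error probability p:
C = 1 - H(p) where H(p) is binary entropy
H(0.1450) = -0.1450 × log₂(0.1450) - 0.8550 × log₂(0.8550)
H(p) = 0.5972
C = 1 - 0.5972 = 0.4028 bits/use


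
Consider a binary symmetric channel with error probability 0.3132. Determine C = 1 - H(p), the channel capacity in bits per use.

For BSC with error probability p:
C = 1 - H(p) where H(p) is binary entropy
H(0.3132) = -0.3132 × log₂(0.3132) - 0.6868 × log₂(0.6868)
H(p) = 0.8968
C = 1 - 0.8968 = 0.1032 bits/use


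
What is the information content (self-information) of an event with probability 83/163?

Information content I(x) = -log₂(p(x))
I = -log₂(83/163) = -log₂(0.5092)
I = 0.9737 bits


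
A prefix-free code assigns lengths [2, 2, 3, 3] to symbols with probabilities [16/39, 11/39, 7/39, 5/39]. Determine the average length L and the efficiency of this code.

Average length L = Σ p_i × l_i = 2.3077 bits
Entropy H = 1.8671 bits
Efficiency η = H/L × 100% = 80.91%


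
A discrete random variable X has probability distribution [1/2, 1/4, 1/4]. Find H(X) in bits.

H(X) = -Σ p(x) log₂ p(x)
  -1/2 × log₂(1/2) = 0.5000
  -1/4 × log₂(1/4) = 0.5000
  -1/4 × log₂(1/4) = 0.5000
H(X) = 1.5000 bits


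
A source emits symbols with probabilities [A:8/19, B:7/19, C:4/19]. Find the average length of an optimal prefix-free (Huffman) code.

Huffman tree construction:
Combine smallest probabilities repeatedly
Resulting codes:
  A: 0 (length 1)
  B: 11 (length 2)
  C: 10 (length 2)
Average length = Σ p(s) × length(s) = 1.5789 bits


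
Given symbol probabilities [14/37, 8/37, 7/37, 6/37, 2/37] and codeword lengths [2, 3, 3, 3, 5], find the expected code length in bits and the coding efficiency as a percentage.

Average length L = Σ p_i × l_i = 2.7297 bits
Entropy H = 2.1158 bits
Efficiency η = H/L × 100% = 77.51%


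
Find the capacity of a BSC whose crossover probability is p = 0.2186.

For BSC with error probability p:
C = 1 - H(p) where H(p) is binary entropy
H(0.2186) = -0.2186 × log₂(0.2186) - 0.7814 × log₂(0.7814)
H(p) = 0.7576
C = 1 - 0.7576 = 0.2424 bits/use


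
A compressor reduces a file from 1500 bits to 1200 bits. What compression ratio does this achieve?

Compression ratio = Original / Compressed
= 1500 / 1200 = 1.25:1


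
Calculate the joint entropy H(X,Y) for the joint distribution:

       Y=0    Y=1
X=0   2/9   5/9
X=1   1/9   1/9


H(X,Y) = -Σ p(x,y) log₂ p(x,y)
  p(0,0)=2/9: -0.2222 × log₂(0.2222) = 0.4822
  p(0,1)=5/9: -0.5556 × log₂(0.5556) = 0.4711
  p(1,0)=1/9: -0.1111 × log₂(0.1111) = 0.3522
  p(1,1)=1/9: -0.1111 × log₂(0.1111) = 0.3522
H(X,Y) = 1.6577 bits


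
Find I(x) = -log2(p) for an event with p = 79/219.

Information content I(x) = -log₂(p(x))
I = -log₂(79/219) = -log₂(0.3607)
I = 1.4710 bits


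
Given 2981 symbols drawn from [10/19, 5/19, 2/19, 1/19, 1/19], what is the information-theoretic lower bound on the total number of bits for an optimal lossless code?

Entropy H = 1.7832 bits/symbol
Minimum bits = H × n = 1.7832 × 2981
= 5315.86 bits


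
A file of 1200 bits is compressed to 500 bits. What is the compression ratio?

Compression ratio = Original / Compressed
= 1200 / 500 = 2.40:1


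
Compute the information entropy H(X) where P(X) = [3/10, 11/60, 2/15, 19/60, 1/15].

H(X) = -Σ p(x) log₂ p(x)
  -3/10 × log₂(3/10) = 0.5211
  -11/60 × log₂(11/60) = 0.4487
  -2/15 × log₂(2/15) = 0.3876
  -19/60 × log₂(19/60) = 0.5253
  -1/15 × log₂(1/15) = 0.2605
H(X) = 2.1432 bits


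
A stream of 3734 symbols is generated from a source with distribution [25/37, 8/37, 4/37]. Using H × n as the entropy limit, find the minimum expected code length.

Entropy H = 1.2068 bits/symbol
Minimum bits = H × n = 1.2068 × 3734
= 4506.37 bits


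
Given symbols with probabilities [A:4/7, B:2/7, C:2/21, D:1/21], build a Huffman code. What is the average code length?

Huffman tree construction:
Combine smallest probabilities repeatedly
Resulting codes:
  A: 1 (length 1)
  B: 01 (length 2)
  C: 001 (length 3)
  D: 000 (length 3)
Average length = Σ p(s) × length(s) = 1.5714 bits


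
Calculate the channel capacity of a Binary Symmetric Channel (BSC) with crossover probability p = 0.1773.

For BSC with error probability p:
C = 1 - H(p) where H(p) is binary entropy
H(0.1773) = -0.1773 × log₂(0.1773) - 0.8227 × log₂(0.8227)
H(p) = 0.6741
C = 1 - 0.6741 = 0.3259 bits/use


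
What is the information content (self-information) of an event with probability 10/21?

Information content I(x) = -log₂(p(x))
I = -log₂(10/21) = -log₂(0.4762)
I = 1.0704 bits


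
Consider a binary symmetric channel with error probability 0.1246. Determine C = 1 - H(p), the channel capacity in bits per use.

For BSC with error probability p:
C = 1 - H(p) where H(p) is binary entropy
H(0.1246) = -0.1246 × log₂(0.1246) - 0.8754 × log₂(0.8754)
H(p) = 0.5424
C = 1 - 0.5424 = 0.4576 bits/use


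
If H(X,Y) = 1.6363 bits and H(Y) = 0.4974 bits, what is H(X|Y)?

Chain rule: H(X,Y) = H(X|Y) + H(Y)
H(X|Y) = H(X,Y) - H(Y) = 1.6363 - 0.4974 = 1.1389 bits


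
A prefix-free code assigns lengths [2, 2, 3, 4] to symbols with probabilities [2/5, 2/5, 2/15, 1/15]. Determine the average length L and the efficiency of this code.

Average length L = Σ p_i × l_i = 2.2667 bits
Entropy H = 1.7056 bits
Efficiency η = H/L × 100% = 75.25%


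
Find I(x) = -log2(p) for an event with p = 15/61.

Information content I(x) = -log₂(p(x))
I = -log₂(15/61) = -log₂(0.2459)
I = 2.0238 bits


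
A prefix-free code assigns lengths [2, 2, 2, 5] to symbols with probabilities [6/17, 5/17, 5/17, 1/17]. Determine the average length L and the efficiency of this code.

Average length L = Σ p_i × l_i = 2.1765 bits
Entropy H = 1.8093 bits
Efficiency η = H/L × 100% = 83.13%


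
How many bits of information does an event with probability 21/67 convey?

Information content I(x) = -log₂(p(x))
I = -log₂(21/67) = -log₂(0.3134)
I = 1.6738 bits


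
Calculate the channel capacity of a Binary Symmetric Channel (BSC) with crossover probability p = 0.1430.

For BSC with error probability p:
C = 1 - H(p) where H(p) is binary entropy
H(0.1430) = -0.1430 × log₂(0.1430) - 0.8570 × log₂(0.8570)
H(p) = 0.5920
C = 1 - 0.5920 = 0.4080 bits/use


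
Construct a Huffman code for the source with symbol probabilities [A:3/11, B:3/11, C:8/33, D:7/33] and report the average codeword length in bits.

Huffman tree construction:
Combine smallest probabilities repeatedly
Resulting codes:
  A: 10 (length 2)
  B: 11 (length 2)
  C: 01 (length 2)
  D: 00 (length 2)
Average length = Σ p(s) × length(s) = 2.0000 bits


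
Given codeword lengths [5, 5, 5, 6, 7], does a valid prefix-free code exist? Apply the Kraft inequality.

Kraft inequality: Σ 2^(-l_i) ≤ 1 for prefix-free code
Calculating: 2^(-5) + 2^(-5) + 2^(-5) + 2^(-6) + 2^(-7)
= 0.03125 + 0.03125 + 0.03125 + 0.015625 + 0.0078125
= 0.1172
Since 0.1172 ≤ 1, prefix-free code exists


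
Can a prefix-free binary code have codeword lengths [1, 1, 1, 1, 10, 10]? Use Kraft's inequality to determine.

Kraft inequality: Σ 2^(-l_i) ≤ 1 for prefix-free code
Calculating: 2^(-1) + 2^(-1) + 2^(-1) + 2^(-1) + 2^(-10) + 2^(-10)
= 0.5 + 0.5 + 0.5 + 0.5 + 0.0009765625 + 0.0009765625
= 2.0020
Since 2.0020 > 1, prefix-free code does not exist


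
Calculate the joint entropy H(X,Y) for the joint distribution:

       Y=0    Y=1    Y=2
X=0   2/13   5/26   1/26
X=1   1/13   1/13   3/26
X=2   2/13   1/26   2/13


H(X,Y) = -Σ p(x,y) log₂ p(x,y)
  p(0,0)=2/13: -0.1538 × log₂(0.1538) = 0.4155
  p(0,1)=5/26: -0.1923 × log₂(0.1923) = 0.4574
  p(0,2)=1/26: -0.0385 × log₂(0.0385) = 0.1808
  p(1,0)=1/13: -0.0769 × log₂(0.0769) = 0.2846
  p(1,1)=1/13: -0.0769 × log₂(0.0769) = 0.2846
  p(1,2)=3/26: -0.1154 × log₂(0.1154) = 0.3595
  p(2,0)=2/13: -0.1538 × log₂(0.1538) = 0.4155
  p(2,1)=1/26: -0.0385 × log₂(0.0385) = 0.1808
  p(2,2)=2/13: -0.1538 × log₂(0.1538) = 0.4155
H(X,Y) = 2.9941 bits


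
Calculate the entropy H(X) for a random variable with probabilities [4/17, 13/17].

H(X) = -Σ p(x) log₂ p(x)
  -4/17 × log₂(4/17) = 0.4912
  -13/17 × log₂(13/17) = 0.2960
H(X) = 0.7871 bits


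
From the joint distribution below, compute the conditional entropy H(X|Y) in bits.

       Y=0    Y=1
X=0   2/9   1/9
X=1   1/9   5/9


H(X|Y) = Σ_y p(y) H(X|Y=y)
  p(Y=0) = 1/3, H(X|Y=0) = 0.9183
  p(Y=1) = 2/3, H(X|Y=1) = 0.6500
H(X|Y) = 0.3333×0.9183 + 0.6667×0.6500 = 0.7394 bits


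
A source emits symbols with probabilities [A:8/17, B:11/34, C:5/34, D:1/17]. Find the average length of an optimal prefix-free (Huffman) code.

Huffman tree construction:
Combine smallest probabilities repeatedly
Resulting codes:
  A: 0 (length 1)
  B: 11 (length 2)
  C: 101 (length 3)
  D: 100 (length 3)
Average length = Σ p(s) × length(s) = 1.7353 bits


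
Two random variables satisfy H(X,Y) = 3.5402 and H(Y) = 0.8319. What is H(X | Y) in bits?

Chain rule: H(X,Y) = H(X|Y) + H(Y)
H(X|Y) = H(X,Y) - H(Y) = 3.5402 - 0.8319 = 2.7083 bits


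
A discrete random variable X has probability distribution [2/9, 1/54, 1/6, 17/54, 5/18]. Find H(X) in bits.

H(X) = -Σ p(x) log₂ p(x)
  -2/9 × log₂(2/9) = 0.4822
  -1/54 × log₂(1/54) = 0.1066
  -1/6 × log₂(1/6) = 0.4308
  -17/54 × log₂(17/54) = 0.5249
  -5/18 × log₂(5/18) = 0.5133
H(X) = 2.0579 bits


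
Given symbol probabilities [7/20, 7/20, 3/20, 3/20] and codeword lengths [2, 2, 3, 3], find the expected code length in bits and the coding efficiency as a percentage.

Average length L = Σ p_i × l_i = 2.3000 bits
Entropy H = 1.8813 bits
Efficiency η = H/L × 100% = 81.80%


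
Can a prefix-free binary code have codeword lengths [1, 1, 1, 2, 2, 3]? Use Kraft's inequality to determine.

Kraft inequality: Σ 2^(-l_i) ≤ 1 for prefix-free code
Calculating: 2^(-1) + 2^(-1) + 2^(-1) + 2^(-2) + 2^(-2) + 2^(-3)
= 0.5 + 0.5 + 0.5 + 0.25 + 0.25 + 0.125
= 2.1250
Since 2.1250 > 1, prefix-free code does not exist


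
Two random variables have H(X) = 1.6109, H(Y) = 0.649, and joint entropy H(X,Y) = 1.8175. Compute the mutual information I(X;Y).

I(X;Y) = H(X) + H(Y) - H(X,Y)
I(X;Y) = 1.6109 + 0.649 - 1.8175 = 0.4424 bits


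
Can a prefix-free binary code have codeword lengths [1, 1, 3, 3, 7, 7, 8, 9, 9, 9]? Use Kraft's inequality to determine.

Kraft inequality: Σ 2^(-l_i) ≤ 1 for prefix-free code
Calculating: 2^(-1) + 2^(-1) + 2^(-3) + 2^(-3) + 2^(-7) + 2^(-7) + 2^(-8) + 2^(-9) + 2^(-9) + 2^(-9)
= 0.5 + 0.5 + 0.125 + 0.125 + 0.0078125 + 0.0078125 + 0.00390625 + 0.001953125 + 0.001953125 + 0.001953125
= 1.2754
Since 1.2754 > 1, prefix-free code does not exist


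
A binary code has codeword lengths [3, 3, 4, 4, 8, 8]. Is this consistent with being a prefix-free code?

Kraft inequality: Σ 2^(-l_i) ≤ 1 for prefix-free code
Calculating: 2^(-3) + 2^(-3) + 2^(-4) + 2^(-4) + 2^(-8) + 2^(-8)
= 0.125 + 0.125 + 0.0625 + 0.0625 + 0.00390625 + 0.00390625
= 0.3828
Since 0.3828 ≤ 1, prefix-free code exists


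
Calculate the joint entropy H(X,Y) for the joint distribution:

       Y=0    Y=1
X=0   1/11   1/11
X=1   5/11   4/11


H(X,Y) = -Σ p(x,y) log₂ p(x,y)
  p(0,0)=1/11: -0.0909 × log₂(0.0909) = 0.3145
  p(0,1)=1/11: -0.0909 × log₂(0.0909) = 0.3145
  p(1,0)=5/11: -0.4545 × log₂(0.4545) = 0.5170
  p(1,1)=4/11: -0.3636 × log₂(0.3636) = 0.5307
H(X,Y) = 1.6767 bits


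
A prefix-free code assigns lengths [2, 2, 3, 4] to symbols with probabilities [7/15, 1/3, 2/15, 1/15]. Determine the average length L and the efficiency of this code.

Average length L = Σ p_i × l_i = 2.2667 bits
Entropy H = 1.6895 bits
Efficiency η = H/L × 100% = 74.54%


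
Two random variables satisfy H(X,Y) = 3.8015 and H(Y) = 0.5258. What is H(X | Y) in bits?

Chain rule: H(X,Y) = H(X|Y) + H(Y)
H(X|Y) = H(X,Y) - H(Y) = 3.8015 - 0.5258 = 3.2757 bits


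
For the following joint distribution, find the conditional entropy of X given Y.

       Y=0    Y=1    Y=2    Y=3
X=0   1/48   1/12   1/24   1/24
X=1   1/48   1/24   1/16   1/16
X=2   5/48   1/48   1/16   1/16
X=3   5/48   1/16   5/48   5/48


H(X|Y) = Σ_y p(y) H(X|Y=y)
  p(Y=0) = 1/4, H(X|Y=0) = 1.6500
  p(Y=1) = 5/24, H(X|Y=1) = 1.8464
  p(Y=2) = 13/48, H(X|Y=2) = 1.9220
  p(Y=3) = 13/48, H(X|Y=3) = 1.9220
H(X|Y) = 0.2500×1.6500 + 0.2083×1.8464 + 0.2708×1.9220 + 0.2708×1.9220 = 1.8383 bits


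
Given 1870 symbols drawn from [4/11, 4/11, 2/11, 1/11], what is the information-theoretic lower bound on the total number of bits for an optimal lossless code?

Entropy H = 1.8231 bits/symbol
Minimum bits = H × n = 1.8231 × 1870
= 3409.14 bits


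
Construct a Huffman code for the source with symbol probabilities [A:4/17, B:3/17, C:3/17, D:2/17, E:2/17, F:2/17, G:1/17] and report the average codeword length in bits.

Huffman tree construction:
Combine smallest probabilities repeatedly
Resulting codes:
  A: 01 (length 2)
  B: 110 (length 3)
  C: 111 (length 3)
  D: 001 (length 3)
  E: 100 (length 3)
  F: 101 (length 3)
  G: 000 (length 3)
Average length = Σ p(s) × length(s) = 2.7647 bits


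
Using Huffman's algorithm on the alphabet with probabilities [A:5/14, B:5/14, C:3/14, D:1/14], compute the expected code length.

Huffman tree construction:
Combine smallest probabilities repeatedly
Resulting codes:
  A: 11 (length 2)
  B: 0 (length 1)
  C: 101 (length 3)
  D: 100 (length 3)
Average length = Σ p(s) × length(s) = 1.9286 bits


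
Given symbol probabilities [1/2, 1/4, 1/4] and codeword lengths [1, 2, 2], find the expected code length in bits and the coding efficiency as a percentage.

Average length L = Σ p_i × l_i = 1.5000 bits
Entropy H = 1.5000 bits
Efficiency η = H/L × 100% = 100.00%


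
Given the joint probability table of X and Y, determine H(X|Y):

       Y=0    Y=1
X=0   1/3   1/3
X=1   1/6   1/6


H(X|Y) = Σ_y p(y) H(X|Y=y)
  p(Y=0) = 1/2, H(X|Y=0) = 0.9183
  p(Y=1) = 1/2, H(X|Y=1) = 0.9183
H(X|Y) = 0.5000×0.9183 + 0.5000×0.9183 = 0.9183 bits


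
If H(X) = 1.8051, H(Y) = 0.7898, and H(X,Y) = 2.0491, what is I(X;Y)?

I(X;Y) = H(X) + H(Y) - H(X,Y)
I(X;Y) = 1.8051 + 0.7898 - 2.0491 = 0.5458 bits


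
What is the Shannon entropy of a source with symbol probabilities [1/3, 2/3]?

H(X) = -Σ p(x) log₂ p(x)
  -1/3 × log₂(1/3) = 0.5283
  -2/3 × log₂(2/3) = 0.3900
H(X) = 0.9183 bits


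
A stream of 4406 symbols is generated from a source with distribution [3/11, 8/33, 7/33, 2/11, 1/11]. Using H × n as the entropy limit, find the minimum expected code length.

Entropy H = 2.2430 bits/symbol
Minimum bits = H × n = 2.2430 × 4406
= 9882.73 bits


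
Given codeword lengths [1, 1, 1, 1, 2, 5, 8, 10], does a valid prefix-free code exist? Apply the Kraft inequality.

Kraft inequality: Σ 2^(-l_i) ≤ 1 for prefix-free code
Calculating: 2^(-1) + 2^(-1) + 2^(-1) + 2^(-1) + 2^(-2) + 2^(-5) + 2^(-8) + 2^(-10)
= 0.5 + 0.5 + 0.5 + 0.5 + 0.25 + 0.03125 + 0.00390625 + 0.0009765625
= 2.2861
Since 2.2861 > 1, prefix-free code does not exist


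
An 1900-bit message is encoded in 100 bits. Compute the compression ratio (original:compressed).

Compression ratio = Original / Compressed
= 1900 / 100 = 19.00:1


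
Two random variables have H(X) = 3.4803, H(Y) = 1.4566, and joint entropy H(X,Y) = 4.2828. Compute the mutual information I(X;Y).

I(X;Y) = H(X) + H(Y) - H(X,Y)
I(X;Y) = 3.4803 + 1.4566 - 4.2828 = 0.6541 bits


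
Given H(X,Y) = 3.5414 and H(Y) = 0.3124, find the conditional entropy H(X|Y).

Chain rule: H(X,Y) = H(X|Y) + H(Y)
H(X|Y) = H(X,Y) - H(Y) = 3.5414 - 0.3124 = 3.229 bits


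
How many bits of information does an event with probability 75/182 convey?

Information content I(x) = -log₂(p(x))
I = -log₂(75/182) = -log₂(0.4121)
I = 1.2790 bits


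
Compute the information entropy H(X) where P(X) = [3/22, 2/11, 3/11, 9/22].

H(X) = -Σ p(x) log₂ p(x)
  -3/22 × log₂(3/22) = 0.3920
  -2/11 × log₂(2/11) = 0.4472
  -3/11 × log₂(3/11) = 0.5112
  -9/22 × log₂(9/22) = 0.5275
H(X) = 1.8779 bits


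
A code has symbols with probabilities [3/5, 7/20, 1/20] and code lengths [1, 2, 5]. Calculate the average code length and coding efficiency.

Average length L = Σ p_i × l_i = 1.5500 bits
Entropy H = 1.1884 bits
Efficiency η = H/L × 100% = 76.67%


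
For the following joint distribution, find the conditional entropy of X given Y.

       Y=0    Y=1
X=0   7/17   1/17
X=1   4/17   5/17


H(X|Y) = Σ_y p(y) H(X|Y=y)
  p(Y=0) = 11/17, H(X|Y=0) = 0.9457
  p(Y=1) = 6/17, H(X|Y=1) = 0.6500
H(X|Y) = 0.6471×0.9457 + 0.3529×0.6500 = 0.8413 bits


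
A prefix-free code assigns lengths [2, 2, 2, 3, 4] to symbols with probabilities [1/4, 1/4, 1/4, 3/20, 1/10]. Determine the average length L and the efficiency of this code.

Average length L = Σ p_i × l_i = 2.3500 bits
Entropy H = 2.2427 bits
Efficiency η = H/L × 100% = 95.44%


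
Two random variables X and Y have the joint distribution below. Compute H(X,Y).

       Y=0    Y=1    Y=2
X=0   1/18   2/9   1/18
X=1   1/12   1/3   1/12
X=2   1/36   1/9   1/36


H(X,Y) = -Σ p(x,y) log₂ p(x,y)
  p(0,0)=1/18: -0.0556 × log₂(0.0556) = 0.2317
  p(0,1)=2/9: -0.2222 × log₂(0.2222) = 0.4822
  p(0,2)=1/18: -0.0556 × log₂(0.0556) = 0.2317
  p(1,0)=1/12: -0.0833 × log₂(0.0833) = 0.2987
  p(1,1)=1/3: -0.3333 × log₂(0.3333) = 0.5283
  p(1,2)=1/12: -0.0833 × log₂(0.0833) = 0.2987
  p(2,0)=1/36: -0.0278 × log₂(0.0278) = 0.1436
  p(2,1)=1/9: -0.1111 × log₂(0.1111) = 0.3522
  p(2,2)=1/36: -0.0278 × log₂(0.0278) = 0.1436
H(X,Y) = 2.7108 bits


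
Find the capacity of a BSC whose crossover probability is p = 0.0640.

For BSC with error probability p:
C = 1 - H(p) where H(p) is binary entropy
H(0.0640) = -0.0640 × log₂(0.0640) - 0.9360 × log₂(0.9360)
H(p) = 0.3431
C = 1 - 0.3431 = 0.6569 bits/use


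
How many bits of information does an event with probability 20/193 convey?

Information content I(x) = -log₂(p(x))
I = -log₂(20/193) = -log₂(0.1036)
I = 3.2705 bits


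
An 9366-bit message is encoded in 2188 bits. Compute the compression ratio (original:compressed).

Compression ratio = Original / Compressed
= 9366 / 2188 = 4.28:1


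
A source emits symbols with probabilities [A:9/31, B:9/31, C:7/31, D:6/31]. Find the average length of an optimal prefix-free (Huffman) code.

Huffman tree construction:
Combine smallest probabilities repeatedly
Resulting codes:
  A: 10 (length 2)
  B: 11 (length 2)
  C: 01 (length 2)
  D: 00 (length 2)
Average length = Σ p(s) × length(s) = 2.0000 bits


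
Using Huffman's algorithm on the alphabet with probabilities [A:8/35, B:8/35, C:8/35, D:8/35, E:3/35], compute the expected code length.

Huffman tree construction:
Combine smallest probabilities repeatedly
Resulting codes:
  A: 111 (length 3)
  B: 00 (length 2)
  C: 01 (length 2)
  D: 10 (length 2)
  E: 110 (length 3)
Average length = Σ p(s) × length(s) = 2.3143 bits


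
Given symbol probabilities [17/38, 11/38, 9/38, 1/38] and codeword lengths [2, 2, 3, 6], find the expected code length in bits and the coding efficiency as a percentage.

Average length L = Σ p_i × l_i = 2.3421 bits
Entropy H = 1.6671 bits
Efficiency η = H/L × 100% = 71.18%


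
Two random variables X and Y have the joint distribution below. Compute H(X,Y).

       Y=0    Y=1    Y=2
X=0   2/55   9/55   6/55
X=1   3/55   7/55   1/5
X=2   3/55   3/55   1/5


H(X,Y) = -Σ p(x,y) log₂ p(x,y)
  p(0,0)=2/55: -0.0364 × log₂(0.0364) = 0.1739
  p(0,1)=9/55: -0.1636 × log₂(0.1636) = 0.4273
  p(0,2)=6/55: -0.1091 × log₂(0.1091) = 0.3487
  p(1,0)=3/55: -0.0545 × log₂(0.0545) = 0.2289
  p(1,1)=7/55: -0.1273 × log₂(0.1273) = 0.3785
  p(1,2)=1/5: -0.2000 × log₂(0.2000) = 0.4644
  p(2,0)=3/55: -0.0545 × log₂(0.0545) = 0.2289
  p(2,1)=3/55: -0.0545 × log₂(0.0545) = 0.2289
  p(2,2)=1/5: -0.2000 × log₂(0.2000) = 0.4644
H(X,Y) = 2.9439 bits


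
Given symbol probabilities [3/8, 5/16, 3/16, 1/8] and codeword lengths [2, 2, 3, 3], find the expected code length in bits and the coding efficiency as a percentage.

Average length L = Σ p_i × l_i = 2.3125 bits
Entropy H = 1.8829 bits
Efficiency η = H/L × 100% = 81.42%


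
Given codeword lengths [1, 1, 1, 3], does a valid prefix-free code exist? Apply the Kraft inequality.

Kraft inequality: Σ 2^(-l_i) ≤ 1 for prefix-free code
Calculating: 2^(-1) + 2^(-1) + 2^(-1) + 2^(-3)
= 0.5 + 0.5 + 0.5 + 0.125
= 1.6250
Since 1.6250 > 1, prefix-free code does not exist


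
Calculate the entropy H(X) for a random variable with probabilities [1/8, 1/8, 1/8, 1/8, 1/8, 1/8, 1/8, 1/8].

H(X) = -Σ p(x) log₂ p(x)
  -1/8 × log₂(1/8) = 0.3750
  -1/8 × log₂(1/8) = 0.3750
  -1/8 × log₂(1/8) = 0.3750
  -1/8 × log₂(1/8) = 0.3750
  -1/8 × log₂(1/8) = 0.3750
  -1/8 × log₂(1/8) = 0.3750
  -1/8 × log₂(1/8) = 0.3750
  -1/8 × log₂(1/8) = 0.3750
H(X) = 3.0000 bits


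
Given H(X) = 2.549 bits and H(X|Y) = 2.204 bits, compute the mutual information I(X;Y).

I(X;Y) = H(X) - H(X|Y)
I(X;Y) = 2.549 - 2.204 = 0.345 bits


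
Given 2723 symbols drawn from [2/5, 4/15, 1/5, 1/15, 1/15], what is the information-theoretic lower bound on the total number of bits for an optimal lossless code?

Entropy H = 2.0226 bits/symbol
Minimum bits = H × n = 2.0226 × 2723
= 5507.48 bits


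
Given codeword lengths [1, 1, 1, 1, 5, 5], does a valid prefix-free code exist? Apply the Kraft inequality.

Kraft inequality: Σ 2^(-l_i) ≤ 1 for prefix-free code
Calculating: 2^(-1) + 2^(-1) + 2^(-1) + 2^(-1) + 2^(-5) + 2^(-5)
= 0.5 + 0.5 + 0.5 + 0.5 + 0.03125 + 0.03125
= 2.0625
Since 2.0625 > 1, prefix-free code does not exist


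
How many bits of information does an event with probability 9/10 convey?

Information content I(x) = -log₂(p(x))
I = -log₂(9/10) = -log₂(0.9000)
I = 0.1520 bits


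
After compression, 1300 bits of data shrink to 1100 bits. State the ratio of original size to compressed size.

Compression ratio = Original / Compressed
= 1300 / 1100 = 1.18:1


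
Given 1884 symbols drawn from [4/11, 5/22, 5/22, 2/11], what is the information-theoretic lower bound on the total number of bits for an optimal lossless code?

Entropy H = 1.9495 bits/symbol
Minimum bits = H × n = 1.9495 × 1884
= 3672.79 bits


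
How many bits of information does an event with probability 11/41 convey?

Information content I(x) = -log₂(p(x))
I = -log₂(11/41) = -log₂(0.2683)
I = 1.8981 bits


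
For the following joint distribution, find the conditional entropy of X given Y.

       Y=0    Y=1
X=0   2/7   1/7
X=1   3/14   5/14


H(X|Y) = Σ_y p(y) H(X|Y=y)
  p(Y=0) = 1/2, H(X|Y=0) = 0.9852
  p(Y=1) = 1/2, H(X|Y=1) = 0.8631
H(X|Y) = 0.5000×0.9852 + 0.5000×0.8631 = 0.9242 bits


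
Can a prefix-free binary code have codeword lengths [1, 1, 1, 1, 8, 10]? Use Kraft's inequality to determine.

Kraft inequality: Σ 2^(-l_i) ≤ 1 for prefix-free code
Calculating: 2^(-1) + 2^(-1) + 2^(-1) + 2^(-1) + 2^(-8) + 2^(-10)
= 0.5 + 0.5 + 0.5 + 0.5 + 0.00390625 + 0.0009765625
= 2.0049
Since 2.0049 > 1, prefix-free code does not exist


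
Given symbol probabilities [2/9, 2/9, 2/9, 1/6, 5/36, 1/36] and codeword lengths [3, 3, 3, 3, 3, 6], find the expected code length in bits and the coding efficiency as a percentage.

Average length L = Σ p_i × l_i = 3.0833 bits
Entropy H = 2.4166 bits
Efficiency η = H/L × 100% = 78.38%


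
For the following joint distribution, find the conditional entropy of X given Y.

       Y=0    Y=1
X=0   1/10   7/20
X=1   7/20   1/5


H(X|Y) = Σ_y p(y) H(X|Y=y)
  p(Y=0) = 9/20, H(X|Y=0) = 0.7642
  p(Y=1) = 11/20, H(X|Y=1) = 0.9457
H(X|Y) = 0.4500×0.7642 + 0.5500×0.9457 = 0.8640 bits


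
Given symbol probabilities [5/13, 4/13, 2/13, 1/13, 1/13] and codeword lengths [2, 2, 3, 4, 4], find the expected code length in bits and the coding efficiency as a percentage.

Average length L = Σ p_i × l_i = 2.4615 bits
Entropy H = 2.0382 bits
Efficiency η = H/L × 100% = 82.80%


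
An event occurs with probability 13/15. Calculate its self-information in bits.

Information content I(x) = -log₂(p(x))
I = -log₂(13/15) = -log₂(0.8667)
I = 0.2065 bits


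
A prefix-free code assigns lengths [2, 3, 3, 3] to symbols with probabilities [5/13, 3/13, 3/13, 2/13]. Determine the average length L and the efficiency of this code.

Average length L = Σ p_i × l_i = 2.6154 bits
Entropy H = 1.9220 bits
Efficiency η = H/L × 100% = 73.49%


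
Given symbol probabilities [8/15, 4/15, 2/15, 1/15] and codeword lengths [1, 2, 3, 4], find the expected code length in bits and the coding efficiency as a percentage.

Average length L = Σ p_i × l_i = 1.7333 bits
Entropy H = 1.6402 bits
Efficiency η = H/L × 100% = 94.63%


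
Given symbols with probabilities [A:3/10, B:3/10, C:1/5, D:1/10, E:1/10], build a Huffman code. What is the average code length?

Huffman tree construction:
Combine smallest probabilities repeatedly
Resulting codes:
  A: 10 (length 2)
  B: 11 (length 2)
  C: 00 (length 2)
  D: 010 (length 3)
  E: 011 (length 3)
Average length = Σ p(s) × length(s) = 2.2000 bits


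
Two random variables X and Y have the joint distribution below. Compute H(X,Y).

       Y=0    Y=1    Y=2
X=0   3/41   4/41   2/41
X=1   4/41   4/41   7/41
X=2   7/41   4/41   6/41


H(X,Y) = -Σ p(x,y) log₂ p(x,y)
  p(0,0)=3/41: -0.0732 × log₂(0.0732) = 0.2760
  p(0,1)=4/41: -0.0976 × log₂(0.0976) = 0.3276
  p(0,2)=2/41: -0.0488 × log₂(0.0488) = 0.2126
  p(1,0)=4/41: -0.0976 × log₂(0.0976) = 0.3276
  p(1,1)=4/41: -0.0976 × log₂(0.0976) = 0.3276
  p(1,2)=7/41: -0.1707 × log₂(0.1707) = 0.4354
  p(2,0)=7/41: -0.1707 × log₂(0.1707) = 0.4354
  p(2,1)=4/41: -0.0976 × log₂(0.0976) = 0.3276
  p(2,2)=6/41: -0.1463 × log₂(0.1463) = 0.4057
H(X,Y) = 3.0754 bits


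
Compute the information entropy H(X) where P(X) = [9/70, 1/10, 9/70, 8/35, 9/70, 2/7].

H(X) = -Σ p(x) log₂ p(x)
  -9/70 × log₂(9/70) = 0.3805
  -1/10 × log₂(1/10) = 0.3322
  -9/70 × log₂(9/70) = 0.3805
  -8/35 × log₂(8/35) = 0.4867
  -9/70 × log₂(9/70) = 0.3805
  -2/7 × log₂(2/7) = 0.5164
H(X) = 2.4767 bits


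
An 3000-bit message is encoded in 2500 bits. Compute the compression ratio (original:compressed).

Compression ratio = Original / Compressed
= 3000 / 2500 = 1.20:1


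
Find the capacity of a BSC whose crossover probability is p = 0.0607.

For BSC with error probability p:
C = 1 - H(p) where H(p) is binary entropy
H(0.0607) = -0.0607 × log₂(0.0607) - 0.9393 × log₂(0.9393)
H(p) = 0.3302
C = 1 - 0.3302 = 0.6698 bits/use


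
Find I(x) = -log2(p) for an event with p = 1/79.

Information content I(x) = -log₂(p(x))
I = -log₂(1/79) = -log₂(0.0127)
I = 6.3038 bits


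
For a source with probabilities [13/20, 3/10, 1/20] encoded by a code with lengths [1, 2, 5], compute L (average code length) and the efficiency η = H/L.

Average length L = Σ p_i × l_i = 1.5000 bits
Entropy H = 1.1412 bits
Efficiency η = H/L × 100% = 76.08%


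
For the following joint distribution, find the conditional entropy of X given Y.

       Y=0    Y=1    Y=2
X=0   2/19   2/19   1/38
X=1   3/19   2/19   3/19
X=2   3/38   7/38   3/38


H(X|Y) = Σ_y p(y) H(X|Y=y)
  p(Y=0) = 13/38, H(X|Y=0) = 1.5262
  p(Y=1) = 15/38, H(X|Y=1) = 1.5301
  p(Y=2) = 5/19, H(X|Y=2) = 1.2955
H(X|Y) = 0.3421×1.5262 + 0.3947×1.5301 + 0.2632×1.2955 = 1.4670 bits


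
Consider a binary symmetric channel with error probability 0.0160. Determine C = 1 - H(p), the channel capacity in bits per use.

For BSC with error probability p:
C = 1 - H(p) where H(p) is binary entropy
H(0.0160) = -0.0160 × log₂(0.0160) - 0.9840 × log₂(0.9840)
H(p) = 0.1184
C = 1 - 0.1184 = 0.8816 bits/use


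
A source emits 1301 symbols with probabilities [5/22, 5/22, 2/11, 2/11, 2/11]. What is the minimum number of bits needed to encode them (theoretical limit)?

Entropy H = 2.3131 bits/symbol
Minimum bits = H × n = 2.3131 × 1301
= 3009.34 bits


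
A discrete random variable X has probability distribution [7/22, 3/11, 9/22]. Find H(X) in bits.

H(X) = -Σ p(x) log₂ p(x)
  -7/22 × log₂(7/22) = 0.5257
  -3/11 × log₂(3/11) = 0.5112
  -9/22 × log₂(9/22) = 0.5275
H(X) = 1.5644 bits


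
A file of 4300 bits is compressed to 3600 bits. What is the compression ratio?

Compression ratio = Original / Compressed
= 4300 / 3600 = 1.19:1


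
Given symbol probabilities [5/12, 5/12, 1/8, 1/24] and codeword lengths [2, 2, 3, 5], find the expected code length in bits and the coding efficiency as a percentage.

Average length L = Σ p_i × l_i = 2.2500 bits
Entropy H = 1.6186 bits
Efficiency η = H/L × 100% = 71.94%


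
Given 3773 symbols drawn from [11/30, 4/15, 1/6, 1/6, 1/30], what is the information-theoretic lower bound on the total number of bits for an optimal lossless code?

Entropy H = 2.0645 bits/symbol
Minimum bits = H × n = 2.0645 × 3773
= 7789.19 bits


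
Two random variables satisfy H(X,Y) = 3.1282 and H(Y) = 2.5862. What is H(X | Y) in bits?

Chain rule: H(X,Y) = H(X|Y) + H(Y)
H(X|Y) = H(X,Y) - H(Y) = 3.1282 - 2.5862 = 0.542 bits


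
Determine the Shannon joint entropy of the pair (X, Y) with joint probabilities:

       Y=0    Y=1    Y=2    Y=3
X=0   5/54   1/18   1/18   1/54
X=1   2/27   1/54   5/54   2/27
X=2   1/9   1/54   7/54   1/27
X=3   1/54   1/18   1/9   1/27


H(X,Y) = -Σ p(x,y) log₂ p(x,y)
  p(0,0)=5/54: -0.0926 × log₂(0.0926) = 0.3179
  p(0,1)=1/18: -0.0556 × log₂(0.0556) = 0.2317
  p(0,2)=1/18: -0.0556 × log₂(0.0556) = 0.2317
  p(0,3)=1/54: -0.0185 × log₂(0.0185) = 0.1066
  p(1,0)=2/27: -0.0741 × log₂(0.0741) = 0.2781
  p(1,1)=1/54: -0.0185 × log₂(0.0185) = 0.1066
  p(1,2)=5/54: -0.0926 × log₂(0.0926) = 0.3179
  p(1,3)=2/27: -0.0741 × log₂(0.0741) = 0.2781
  p(2,0)=1/9: -0.1111 × log₂(0.1111) = 0.3522
  p(2,1)=1/54: -0.0185 × log₂(0.0185) = 0.1066
  p(2,2)=7/54: -0.1296 × log₂(0.1296) = 0.3821
  p(2,3)=1/27: -0.0370 × log₂(0.0370) = 0.1761
  p(3,0)=1/54: -0.0185 × log₂(0.0185) = 0.1066
  p(3,1)=1/18: -0.0556 × log₂(0.0556) = 0.2317
  p(3,2)=1/9: -0.1111 × log₂(0.1111) = 0.3522
  p(3,3)=1/27: -0.0370 × log₂(0.0370) = 0.1761
H(X,Y) = 3.7520 bits
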